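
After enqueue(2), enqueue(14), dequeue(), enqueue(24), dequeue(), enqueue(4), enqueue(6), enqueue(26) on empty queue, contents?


enqueue(2) -> [2]
enqueue(14) -> [2, 14]
dequeue() returns 2 -> [14]
enqueue(24) -> [14, 24]
dequeue() returns 14 -> [24]
enqueue(4) -> [24, 4]
enqueue(6) -> [24, 4, 6]
enqueue(26) -> [24, 4, 6, 26]
Final queue (front to back): [24, 4, 6, 26]


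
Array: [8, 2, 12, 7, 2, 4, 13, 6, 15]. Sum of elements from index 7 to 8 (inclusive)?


Prefix sums: [0, 8, 10, 22, 29, 31, 35, 48, 54, 69]
Sum[7..8] = prefix[9] - prefix[7] = 69 - 48 = 21


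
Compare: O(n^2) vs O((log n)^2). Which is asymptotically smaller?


polylogarithmic grows slower than quadratic
O((log n)^2) is asymptotically smaller; O(n^2) grows faster


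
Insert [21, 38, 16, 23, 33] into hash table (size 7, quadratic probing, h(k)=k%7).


Insertions: 21->slot 0; 38->slot 3; 16->slot 2; 23->slot 6; 33->slot 5
Table: [21, None, 16, 38, None, 33, 23]


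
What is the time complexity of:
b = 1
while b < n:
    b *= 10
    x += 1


Per nesting level: O(log n) = O(log n)
Complexity: O(log n)


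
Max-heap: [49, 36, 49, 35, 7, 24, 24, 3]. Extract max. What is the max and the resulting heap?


Max = 49
Replace root with last, heapify down
Resulting heap: [49, 36, 24, 35, 7, 3, 24]


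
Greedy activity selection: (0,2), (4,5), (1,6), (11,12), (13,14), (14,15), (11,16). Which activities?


Greedy: pick earliest-ending, then skip overlaps.
Selected (5 activities): [(0, 2), (4, 5), (11, 12), (13, 14), (14, 15)]


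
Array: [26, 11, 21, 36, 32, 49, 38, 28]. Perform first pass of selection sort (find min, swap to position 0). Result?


After one pass: [11, 26, 21, 36, 32, 49, 38, 28]


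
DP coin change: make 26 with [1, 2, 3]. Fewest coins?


dp[0]=0; dp[i]=1+min(dp[i-c] for c in coins)
...dp[21]=7, dp[22]=8, dp[23]=8, dp[24]=8, dp[25]=9, dp[26]=9
Minimum coins for 26 = 9


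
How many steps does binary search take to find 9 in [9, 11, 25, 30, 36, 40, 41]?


Search for 9:
[0,6] mid=3 arr[3]=30
[0,2] mid=1 arr[1]=11
[0,0] mid=0 arr[0]=9
Total: 3 comparisons


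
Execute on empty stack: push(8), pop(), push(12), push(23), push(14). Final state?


push(8) -> [8]
pop() returns 8 -> []
push(12) -> [12]
push(23) -> [12, 23]
push(14) -> [12, 23, 14]
Final stack (bottom to top): [12, 23, 14]


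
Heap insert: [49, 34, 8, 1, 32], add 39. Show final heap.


Append 39: [49, 34, 8, 1, 32, 39]
Bubble up: swap idx 5(39) with idx 2(8)
Result: [49, 34, 39, 1, 32, 8]


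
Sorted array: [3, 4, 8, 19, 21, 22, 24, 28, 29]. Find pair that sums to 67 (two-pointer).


Two pointers: lo=0, hi=8
No pair sums to 67


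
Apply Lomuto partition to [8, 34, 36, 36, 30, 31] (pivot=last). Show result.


Elements <= 31 go left of pivot.
Result: [8, 30, 31, 36, 34, 36], pivot at index 2


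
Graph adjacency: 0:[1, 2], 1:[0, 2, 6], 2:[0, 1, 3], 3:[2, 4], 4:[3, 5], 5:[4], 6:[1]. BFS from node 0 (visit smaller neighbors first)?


BFS queue: start with [0]
Visit order: [0, 1, 2, 6, 3, 4, 5]


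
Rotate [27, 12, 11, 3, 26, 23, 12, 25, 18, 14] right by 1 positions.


Right rotate by 1: [14, 27, 12, 11, 3, 26, 23, 12, 25, 18]


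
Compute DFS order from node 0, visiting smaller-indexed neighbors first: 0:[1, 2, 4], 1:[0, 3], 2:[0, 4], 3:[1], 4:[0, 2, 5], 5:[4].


DFS stack-based: start with [0]
Visit order: [0, 1, 3, 2, 4, 5]


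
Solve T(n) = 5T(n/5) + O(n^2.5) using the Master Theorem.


a=5, b=5, c=2.5. log_5(5)=1 < c=2.5. Case 3: O(n^c) = O(n^2.500)
Complexity: O(n^2.500)


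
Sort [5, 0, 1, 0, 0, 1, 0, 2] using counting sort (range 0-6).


Count array: [4, 2, 1, 0, 0, 1, 0]
Reconstruct: [0, 0, 0, 0, 1, 1, 2, 5]


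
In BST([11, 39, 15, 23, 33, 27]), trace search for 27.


BST root = 11
Search for 27: compare at each node
Path: [11, 39, 15, 23, 33, 27]


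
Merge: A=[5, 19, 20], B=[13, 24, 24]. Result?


Compare heads, take smaller each step.
Merged: [5, 13, 19, 20, 24, 24]


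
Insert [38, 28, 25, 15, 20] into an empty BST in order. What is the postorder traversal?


Root = 38; build tree by BST insertion.
Postorder traversal: [20, 15, 25, 28, 38]


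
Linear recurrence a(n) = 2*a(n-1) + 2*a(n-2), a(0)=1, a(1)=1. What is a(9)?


Build bottom-up:
...a(7)=568, a(8)=1552, a(9)=2*1552+2*568=4240


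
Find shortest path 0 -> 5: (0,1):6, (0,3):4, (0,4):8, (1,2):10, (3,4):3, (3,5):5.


Dijkstra from 0:
Distances: {0: 0, 1: 6, 2: 16, 3: 4, 4: 7, 5: 9}
Shortest distance to 5 = 9, path = [0, 3, 5]


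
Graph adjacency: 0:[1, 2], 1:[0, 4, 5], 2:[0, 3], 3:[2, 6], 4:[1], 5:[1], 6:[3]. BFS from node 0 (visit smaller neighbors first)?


BFS queue: start with [0]
Visit order: [0, 1, 2, 4, 5, 3, 6]


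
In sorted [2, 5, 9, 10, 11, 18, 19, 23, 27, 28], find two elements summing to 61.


Two pointers: lo=0, hi=9
No pair sums to 61


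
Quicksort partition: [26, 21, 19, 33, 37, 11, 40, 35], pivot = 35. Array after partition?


Elements <= 35 go left of pivot.
Result: [26, 21, 19, 33, 11, 35, 40, 37], pivot at index 5


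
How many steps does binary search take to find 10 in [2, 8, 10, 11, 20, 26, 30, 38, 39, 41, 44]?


Search for 10:
[0,10] mid=5 arr[5]=26
[0,4] mid=2 arr[2]=10
Total: 2 comparisons


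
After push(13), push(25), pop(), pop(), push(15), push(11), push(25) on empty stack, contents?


push(13) -> [13]
push(25) -> [13, 25]
pop() returns 25 -> [13]
pop() returns 13 -> []
push(15) -> [15]
push(11) -> [15, 11]
push(25) -> [15, 11, 25]
Final stack (bottom to top): [15, 11, 25]


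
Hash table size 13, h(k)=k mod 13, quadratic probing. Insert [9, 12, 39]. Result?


Insertions: 9->slot 9; 12->slot 12; 39->slot 0
Table: [39, None, None, None, None, None, None, None, None, 9, None, None, 12]


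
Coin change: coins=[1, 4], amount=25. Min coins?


dp[0]=0; dp[i]=1+min(dp[i-c] for c in coins)
...dp[20]=5, dp[21]=6, dp[22]=7, dp[23]=8, dp[24]=6, dp[25]=7
Minimum coins for 25 = 7


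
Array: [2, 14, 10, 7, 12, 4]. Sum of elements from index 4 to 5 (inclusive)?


Prefix sums: [0, 2, 16, 26, 33, 45, 49]
Sum[4..5] = prefix[6] - prefix[4] = 49 - 33 = 16


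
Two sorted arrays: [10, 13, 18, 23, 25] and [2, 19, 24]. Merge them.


Compare heads, take smaller each step.
Merged: [2, 10, 13, 18, 19, 23, 24, 25]


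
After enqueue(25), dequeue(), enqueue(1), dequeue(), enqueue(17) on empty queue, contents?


enqueue(25) -> [25]
dequeue() returns 25 -> []
enqueue(1) -> [1]
dequeue() returns 1 -> []
enqueue(17) -> [17]
Final queue (front to back): [17]


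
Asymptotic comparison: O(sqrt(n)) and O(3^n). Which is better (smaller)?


sublinear grows slower than exponential (base 3)
O(sqrt(n)) is asymptotically smaller; O(3^n) grows faster


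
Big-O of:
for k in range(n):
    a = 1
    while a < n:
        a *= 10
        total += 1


Per nesting level: O(n) * O(log n) = O(n log n)
Complexity: O(n log n)


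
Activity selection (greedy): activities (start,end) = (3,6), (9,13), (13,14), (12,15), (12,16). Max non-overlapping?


Greedy: pick earliest-ending, then skip overlaps.
Selected (3 activities): [(3, 6), (9, 13), (13, 14)]


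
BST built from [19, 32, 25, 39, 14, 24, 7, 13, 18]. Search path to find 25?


BST root = 19
Search for 25: compare at each node
Path: [19, 32, 25]


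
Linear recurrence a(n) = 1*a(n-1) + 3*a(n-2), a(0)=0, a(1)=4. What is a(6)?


Build bottom-up:
...a(4)=28, a(5)=76, a(6)=1*76+3*28=160


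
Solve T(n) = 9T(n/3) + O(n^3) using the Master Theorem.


a=9, b=3, c=3. log_3(9)=2 < c=3. Case 3: O(n^c) = O(n^3)
Complexity: O(n^3)


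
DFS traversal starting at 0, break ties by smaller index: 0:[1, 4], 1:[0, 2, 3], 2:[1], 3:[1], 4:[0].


DFS stack-based: start with [0]
Visit order: [0, 1, 2, 3, 4]


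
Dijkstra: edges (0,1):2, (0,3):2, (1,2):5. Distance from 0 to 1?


Dijkstra from 0:
Distances: {0: 0, 1: 2, 2: 7, 3: 2}
Shortest distance to 1 = 2, path = [0, 1]


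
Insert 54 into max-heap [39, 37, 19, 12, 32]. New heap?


Append 54: [39, 37, 19, 12, 32, 54]
Bubble up: swap idx 5(54) with idx 2(19); swap idx 2(54) with idx 0(39)
Result: [54, 37, 39, 12, 32, 19]


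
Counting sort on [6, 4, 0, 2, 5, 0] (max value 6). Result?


Count array: [2, 0, 1, 0, 1, 1, 1]
Reconstruct: [0, 0, 2, 4, 5, 6]


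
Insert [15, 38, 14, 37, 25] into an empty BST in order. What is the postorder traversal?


Root = 15; build tree by BST insertion.
Postorder traversal: [14, 25, 37, 38, 15]


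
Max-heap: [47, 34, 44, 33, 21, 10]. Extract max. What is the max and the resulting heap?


Max = 47
Replace root with last, heapify down
Resulting heap: [44, 34, 10, 33, 21]


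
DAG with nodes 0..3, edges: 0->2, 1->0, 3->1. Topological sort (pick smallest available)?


Kahn's algorithm, process smallest node first
Order: [3, 1, 0, 2]


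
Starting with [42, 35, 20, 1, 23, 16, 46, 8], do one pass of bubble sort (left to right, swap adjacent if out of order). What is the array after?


After one pass: [35, 20, 1, 23, 16, 42, 8, 46]


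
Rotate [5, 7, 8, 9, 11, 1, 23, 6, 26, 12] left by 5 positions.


Left rotate by 5: [1, 23, 6, 26, 12, 5, 7, 8, 9, 11]


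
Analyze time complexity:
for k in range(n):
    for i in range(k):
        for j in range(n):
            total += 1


Per nesting level: O(n) * O(n) [triangular over k] * O(n) = O(n^3)
Complexity: O(n^3)


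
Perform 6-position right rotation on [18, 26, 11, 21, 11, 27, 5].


Right rotate by 6: [26, 11, 21, 11, 27, 5, 18]


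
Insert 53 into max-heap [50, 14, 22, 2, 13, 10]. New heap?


Append 53: [50, 14, 22, 2, 13, 10, 53]
Bubble up: swap idx 6(53) with idx 2(22); swap idx 2(53) with idx 0(50)
Result: [53, 14, 50, 2, 13, 10, 22]


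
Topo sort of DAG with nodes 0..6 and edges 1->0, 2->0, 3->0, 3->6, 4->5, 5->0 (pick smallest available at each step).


Kahn's algorithm, process smallest node first
Order: [1, 2, 3, 4, 5, 0, 6]


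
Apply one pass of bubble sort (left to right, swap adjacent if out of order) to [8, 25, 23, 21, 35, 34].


After one pass: [8, 23, 21, 25, 34, 35]


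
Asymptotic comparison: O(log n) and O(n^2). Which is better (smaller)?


logarithmic grows slower than quadratic
O(log n) is asymptotically smaller; O(n^2) grows faster


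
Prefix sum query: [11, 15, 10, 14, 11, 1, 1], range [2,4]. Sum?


Prefix sums: [0, 11, 26, 36, 50, 61, 62, 63]
Sum[2..4] = prefix[5] - prefix[2] = 61 - 26 = 35


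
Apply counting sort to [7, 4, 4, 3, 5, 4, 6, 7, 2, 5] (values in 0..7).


Count array: [0, 0, 1, 1, 3, 2, 1, 2]
Reconstruct: [2, 3, 4, 4, 4, 5, 5, 6, 7, 7]


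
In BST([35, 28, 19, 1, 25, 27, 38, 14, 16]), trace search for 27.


BST root = 35
Search for 27: compare at each node
Path: [35, 28, 19, 25, 27]


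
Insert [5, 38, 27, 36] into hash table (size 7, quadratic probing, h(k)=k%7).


Insertions: 5->slot 5; 38->slot 3; 27->slot 6; 36->slot 1
Table: [None, 36, None, 38, None, 5, 27]


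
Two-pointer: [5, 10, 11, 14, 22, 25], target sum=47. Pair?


Two pointers: lo=0, hi=5
Found pair: (22, 25) summing to 47


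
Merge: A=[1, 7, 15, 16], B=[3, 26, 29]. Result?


Compare heads, take smaller each step.
Merged: [1, 3, 7, 15, 16, 26, 29]


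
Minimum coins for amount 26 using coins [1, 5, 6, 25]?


dp[0]=0; dp[i]=1+min(dp[i-c] for c in coins)
...dp[21]=4, dp[22]=4, dp[23]=4, dp[24]=4, dp[25]=1, dp[26]=2
Minimum coins for 26 = 2


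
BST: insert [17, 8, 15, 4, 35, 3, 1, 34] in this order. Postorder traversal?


Root = 17; build tree by BST insertion.
Postorder traversal: [1, 3, 4, 15, 8, 34, 35, 17]


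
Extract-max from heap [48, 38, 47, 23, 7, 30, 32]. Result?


Max = 48
Replace root with last, heapify down
Resulting heap: [47, 38, 32, 23, 7, 30]


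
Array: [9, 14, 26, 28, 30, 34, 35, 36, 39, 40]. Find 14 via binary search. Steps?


Search for 14:
[0,9] mid=4 arr[4]=30
[0,3] mid=1 arr[1]=14
Total: 2 comparisons


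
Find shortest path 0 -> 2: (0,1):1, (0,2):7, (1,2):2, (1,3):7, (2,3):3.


Dijkstra from 0:
Distances: {0: 0, 1: 1, 2: 3, 3: 6}
Shortest distance to 2 = 3, path = [0, 1, 2]


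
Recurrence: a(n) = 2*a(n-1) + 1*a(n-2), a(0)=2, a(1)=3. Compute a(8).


Build bottom-up:
...a(6)=268, a(7)=647, a(8)=2*647+1*268=1562


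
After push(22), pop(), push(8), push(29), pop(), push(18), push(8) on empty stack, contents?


push(22) -> [22]
pop() returns 22 -> []
push(8) -> [8]
push(29) -> [8, 29]
pop() returns 29 -> [8]
push(18) -> [8, 18]
push(8) -> [8, 18, 8]
Final stack (bottom to top): [8, 18, 8]


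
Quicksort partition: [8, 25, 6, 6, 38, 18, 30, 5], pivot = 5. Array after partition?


Elements <= 5 go left of pivot.
Result: [5, 25, 6, 6, 38, 18, 30, 8], pivot at index 0


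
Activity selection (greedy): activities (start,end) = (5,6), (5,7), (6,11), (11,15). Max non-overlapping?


Greedy: pick earliest-ending, then skip overlaps.
Selected (3 activities): [(5, 6), (6, 11), (11, 15)]


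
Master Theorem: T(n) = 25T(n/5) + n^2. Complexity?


a=25, b=5, c=2. log_5(25)=2 = c=2. Case 2: O(n^c log n) = O(n^2 log n)
Complexity: O(n^2 log n)


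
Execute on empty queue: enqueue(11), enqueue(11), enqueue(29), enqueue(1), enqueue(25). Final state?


enqueue(11) -> [11]
enqueue(11) -> [11, 11]
enqueue(29) -> [11, 11, 29]
enqueue(1) -> [11, 11, 29, 1]
enqueue(25) -> [11, 11, 29, 1, 25]
Final queue (front to back): [11, 11, 29, 1, 25]


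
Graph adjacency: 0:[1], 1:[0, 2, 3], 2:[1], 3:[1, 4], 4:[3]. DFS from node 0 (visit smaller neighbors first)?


DFS stack-based: start with [0]
Visit order: [0, 1, 2, 3, 4]


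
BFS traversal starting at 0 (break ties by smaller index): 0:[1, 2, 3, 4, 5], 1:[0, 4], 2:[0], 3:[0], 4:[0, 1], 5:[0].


BFS queue: start with [0]
Visit order: [0, 1, 2, 3, 4, 5]


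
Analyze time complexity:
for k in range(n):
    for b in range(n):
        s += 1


Per nesting level: O(n) * O(n) = O(n^2)
Complexity: O(n^2)


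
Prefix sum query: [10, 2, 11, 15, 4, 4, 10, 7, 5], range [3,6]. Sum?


Prefix sums: [0, 10, 12, 23, 38, 42, 46, 56, 63, 68]
Sum[3..6] = prefix[7] - prefix[3] = 56 - 23 = 33


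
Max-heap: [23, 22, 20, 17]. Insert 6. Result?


Append 6: [23, 22, 20, 17, 6]
Bubble up: no swaps needed
Result: [23, 22, 20, 17, 6]


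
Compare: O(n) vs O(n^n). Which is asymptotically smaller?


linear grows slower than n^n
O(n) is asymptotically smaller; O(n^n) grows faster


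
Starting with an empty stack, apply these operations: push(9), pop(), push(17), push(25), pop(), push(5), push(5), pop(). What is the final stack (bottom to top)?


push(9) -> [9]
pop() returns 9 -> []
push(17) -> [17]
push(25) -> [17, 25]
pop() returns 25 -> [17]
push(5) -> [17, 5]
push(5) -> [17, 5, 5]
pop() returns 5 -> [17, 5]
Final stack (bottom to top): [17, 5]


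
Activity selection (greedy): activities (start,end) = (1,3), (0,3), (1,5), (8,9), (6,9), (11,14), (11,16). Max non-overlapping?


Greedy: pick earliest-ending, then skip overlaps.
Selected (3 activities): [(1, 3), (8, 9), (11, 14)]


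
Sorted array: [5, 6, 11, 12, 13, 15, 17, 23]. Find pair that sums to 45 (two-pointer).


Two pointers: lo=0, hi=7
No pair sums to 45


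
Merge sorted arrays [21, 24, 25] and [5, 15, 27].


Compare heads, take smaller each step.
Merged: [5, 15, 21, 24, 25, 27]


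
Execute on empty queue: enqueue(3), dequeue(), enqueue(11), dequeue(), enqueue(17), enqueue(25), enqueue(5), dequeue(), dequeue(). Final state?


enqueue(3) -> [3]
dequeue() returns 3 -> []
enqueue(11) -> [11]
dequeue() returns 11 -> []
enqueue(17) -> [17]
enqueue(25) -> [17, 25]
enqueue(5) -> [17, 25, 5]
dequeue() returns 17 -> [25, 5]
dequeue() returns 25 -> [5]
Final queue (front to back): [5]


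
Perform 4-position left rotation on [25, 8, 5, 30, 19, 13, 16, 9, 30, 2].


Left rotate by 4: [19, 13, 16, 9, 30, 2, 25, 8, 5, 30]


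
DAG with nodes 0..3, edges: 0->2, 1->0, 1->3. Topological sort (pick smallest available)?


Kahn's algorithm, process smallest node first
Order: [1, 0, 2, 3]


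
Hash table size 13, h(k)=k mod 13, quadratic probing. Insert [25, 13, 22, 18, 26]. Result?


Insertions: 25->slot 12; 13->slot 0; 22->slot 9; 18->slot 5; 26->slot 1
Table: [13, 26, None, None, None, 18, None, None, None, 22, None, None, 25]


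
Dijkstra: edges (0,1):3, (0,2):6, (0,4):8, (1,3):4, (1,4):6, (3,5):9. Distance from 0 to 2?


Dijkstra from 0:
Distances: {0: 0, 1: 3, 2: 6, 3: 7, 4: 8, 5: 16}
Shortest distance to 2 = 6, path = [0, 2]


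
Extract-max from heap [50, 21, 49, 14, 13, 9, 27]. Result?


Max = 50
Replace root with last, heapify down
Resulting heap: [49, 21, 27, 14, 13, 9]


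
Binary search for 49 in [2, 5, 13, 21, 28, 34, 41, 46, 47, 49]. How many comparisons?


Search for 49:
[0,9] mid=4 arr[4]=28
[5,9] mid=7 arr[7]=46
[8,9] mid=8 arr[8]=47
[9,9] mid=9 arr[9]=49
Total: 4 comparisons


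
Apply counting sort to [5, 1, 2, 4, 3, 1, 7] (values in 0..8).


Count array: [0, 2, 1, 1, 1, 1, 0, 1, 0]
Reconstruct: [1, 1, 2, 3, 4, 5, 7]


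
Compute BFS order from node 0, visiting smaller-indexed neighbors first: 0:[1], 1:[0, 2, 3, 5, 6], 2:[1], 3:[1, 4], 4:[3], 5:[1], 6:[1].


BFS queue: start with [0]
Visit order: [0, 1, 2, 3, 5, 6, 4]


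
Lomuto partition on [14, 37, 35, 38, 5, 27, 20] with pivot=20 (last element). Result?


Elements <= 20 go left of pivot.
Result: [14, 5, 20, 38, 37, 27, 35], pivot at index 2


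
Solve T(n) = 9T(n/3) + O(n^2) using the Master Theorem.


a=9, b=3, c=2. log_3(9)=2 = c=2. Case 2: O(n^c log n) = O(n^2 log n)
Complexity: O(n^2 log n)


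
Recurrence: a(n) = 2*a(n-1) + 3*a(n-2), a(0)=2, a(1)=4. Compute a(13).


Build bottom-up:
...a(11)=265720, a(12)=797162, a(13)=2*797162+3*265720=2391484


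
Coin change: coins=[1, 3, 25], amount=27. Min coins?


dp[0]=0; dp[i]=1+min(dp[i-c] for c in coins)
...dp[22]=8, dp[23]=9, dp[24]=8, dp[25]=1, dp[26]=2, dp[27]=3
Minimum coins for 27 = 3


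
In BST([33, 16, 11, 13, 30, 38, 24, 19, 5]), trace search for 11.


BST root = 33
Search for 11: compare at each node
Path: [33, 16, 11]


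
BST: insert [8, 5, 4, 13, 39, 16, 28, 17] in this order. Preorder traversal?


Root = 8; build tree by BST insertion.
Preorder traversal: [8, 5, 4, 13, 39, 16, 28, 17]


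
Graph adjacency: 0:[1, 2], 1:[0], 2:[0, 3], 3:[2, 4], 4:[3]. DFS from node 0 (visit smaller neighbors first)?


DFS stack-based: start with [0]
Visit order: [0, 1, 2, 3, 4]


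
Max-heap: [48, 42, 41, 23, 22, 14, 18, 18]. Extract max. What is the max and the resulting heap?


Max = 48
Replace root with last, heapify down
Resulting heap: [42, 23, 41, 18, 22, 14, 18]


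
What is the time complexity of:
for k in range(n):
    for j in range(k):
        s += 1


Per nesting level: O(n) * O(n) [triangular over k] = O(n^2)
Complexity: O(n^2)


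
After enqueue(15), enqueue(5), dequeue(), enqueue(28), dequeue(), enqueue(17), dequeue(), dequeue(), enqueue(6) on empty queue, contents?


enqueue(15) -> [15]
enqueue(5) -> [15, 5]
dequeue() returns 15 -> [5]
enqueue(28) -> [5, 28]
dequeue() returns 5 -> [28]
enqueue(17) -> [28, 17]
dequeue() returns 28 -> [17]
dequeue() returns 17 -> []
enqueue(6) -> [6]
Final queue (front to back): [6]


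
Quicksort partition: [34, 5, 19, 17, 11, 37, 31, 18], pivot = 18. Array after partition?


Elements <= 18 go left of pivot.
Result: [5, 17, 11, 18, 19, 37, 31, 34], pivot at index 3


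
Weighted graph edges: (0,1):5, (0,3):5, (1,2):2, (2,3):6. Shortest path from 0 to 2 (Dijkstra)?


Dijkstra from 0:
Distances: {0: 0, 1: 5, 2: 7, 3: 5}
Shortest distance to 2 = 7, path = [0, 1, 2]


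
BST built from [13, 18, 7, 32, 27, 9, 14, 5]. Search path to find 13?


BST root = 13
Search for 13: compare at each node
Path: [13]


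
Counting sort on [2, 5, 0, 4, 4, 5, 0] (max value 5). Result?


Count array: [2, 0, 1, 0, 2, 2]
Reconstruct: [0, 0, 2, 4, 4, 5, 5]


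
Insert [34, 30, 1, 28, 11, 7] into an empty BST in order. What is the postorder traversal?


Root = 34; build tree by BST insertion.
Postorder traversal: [7, 11, 28, 1, 30, 34]


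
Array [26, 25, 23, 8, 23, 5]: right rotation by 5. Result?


Right rotate by 5: [25, 23, 8, 23, 5, 26]


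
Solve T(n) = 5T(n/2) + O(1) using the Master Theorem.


a=5, b=2, c=0. log_2(5)=2.322 > c=0. Case 1: O(n^log_b(a)) = O(n^2.322)
Complexity: O(n^2.322)


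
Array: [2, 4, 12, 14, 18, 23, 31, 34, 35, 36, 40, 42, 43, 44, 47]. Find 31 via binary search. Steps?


Search for 31:
[0,14] mid=7 arr[7]=34
[0,6] mid=3 arr[3]=14
[4,6] mid=5 arr[5]=23
[6,6] mid=6 arr[6]=31
Total: 4 comparisons


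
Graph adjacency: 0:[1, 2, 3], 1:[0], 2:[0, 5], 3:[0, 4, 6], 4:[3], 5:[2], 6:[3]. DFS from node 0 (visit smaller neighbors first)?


DFS stack-based: start with [0]
Visit order: [0, 1, 2, 5, 3, 4, 6]


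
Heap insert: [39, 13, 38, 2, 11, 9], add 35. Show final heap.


Append 35: [39, 13, 38, 2, 11, 9, 35]
Bubble up: no swaps needed
Result: [39, 13, 38, 2, 11, 9, 35]


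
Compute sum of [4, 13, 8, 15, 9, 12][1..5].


Prefix sums: [0, 4, 17, 25, 40, 49, 61]
Sum[1..5] = prefix[6] - prefix[1] = 61 - 4 = 57


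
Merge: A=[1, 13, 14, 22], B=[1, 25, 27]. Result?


Compare heads, take smaller each step.
Merged: [1, 1, 13, 14, 22, 25, 27]


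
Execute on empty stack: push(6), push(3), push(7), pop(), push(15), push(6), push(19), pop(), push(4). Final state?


push(6) -> [6]
push(3) -> [6, 3]
push(7) -> [6, 3, 7]
pop() returns 7 -> [6, 3]
push(15) -> [6, 3, 15]
push(6) -> [6, 3, 15, 6]
push(19) -> [6, 3, 15, 6, 19]
pop() returns 19 -> [6, 3, 15, 6]
push(4) -> [6, 3, 15, 6, 4]
Final stack (bottom to top): [6, 3, 15, 6, 4]


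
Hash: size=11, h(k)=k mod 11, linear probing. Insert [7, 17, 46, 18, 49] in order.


Insertions: 7->slot 7; 17->slot 6; 46->slot 2; 18->slot 8; 49->slot 5
Table: [None, None, 46, None, None, 49, 17, 7, 18, None, None]


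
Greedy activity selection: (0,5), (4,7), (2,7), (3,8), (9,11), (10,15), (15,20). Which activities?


Greedy: pick earliest-ending, then skip overlaps.
Selected (3 activities): [(0, 5), (9, 11), (15, 20)]


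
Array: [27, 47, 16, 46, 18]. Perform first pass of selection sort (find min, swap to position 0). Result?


After one pass: [16, 47, 27, 46, 18]


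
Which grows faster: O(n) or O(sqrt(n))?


sublinear grows slower than linear
O(sqrt(n)) is asymptotically smaller; O(n) grows faster


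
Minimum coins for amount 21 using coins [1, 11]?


dp[0]=0; dp[i]=1+min(dp[i-c] for c in coins)
...dp[16]=6, dp[17]=7, dp[18]=8, dp[19]=9, dp[20]=10, dp[21]=11
Minimum coins for 21 = 11


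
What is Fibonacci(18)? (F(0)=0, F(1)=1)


F(n)=F(n-1)+F(n-2)
...F(16)=987, F(17)=1597, F(18)=2584


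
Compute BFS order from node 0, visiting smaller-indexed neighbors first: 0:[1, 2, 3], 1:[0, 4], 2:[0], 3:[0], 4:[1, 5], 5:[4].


BFS queue: start with [0]
Visit order: [0, 1, 2, 3, 4, 5]


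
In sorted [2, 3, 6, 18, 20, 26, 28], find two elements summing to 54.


Two pointers: lo=0, hi=6
Found pair: (26, 28) summing to 54


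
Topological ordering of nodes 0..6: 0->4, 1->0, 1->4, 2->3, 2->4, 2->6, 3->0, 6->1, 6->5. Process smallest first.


Kahn's algorithm, process smallest node first
Order: [2, 3, 6, 1, 0, 4, 5]


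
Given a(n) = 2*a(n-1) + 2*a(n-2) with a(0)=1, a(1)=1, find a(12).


Build bottom-up:
...a(10)=11584, a(11)=31648, a(12)=2*31648+2*11584=86464


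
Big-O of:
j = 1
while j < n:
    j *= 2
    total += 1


Per nesting level: O(log n) = O(log n)
Complexity: O(log n)


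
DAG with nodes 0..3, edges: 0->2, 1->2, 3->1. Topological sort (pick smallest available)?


Kahn's algorithm, process smallest node first
Order: [0, 3, 1, 2]


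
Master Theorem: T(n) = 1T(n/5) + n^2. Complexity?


a=1, b=5, c=2. log_5(1)=0 < c=2. Case 3: O(n^c) = O(n^2)
Complexity: O(n^2)


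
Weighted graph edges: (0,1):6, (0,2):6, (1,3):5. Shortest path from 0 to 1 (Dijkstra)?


Dijkstra from 0:
Distances: {0: 0, 1: 6, 2: 6, 3: 11}
Shortest distance to 1 = 6, path = [0, 1]


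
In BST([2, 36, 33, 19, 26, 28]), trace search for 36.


BST root = 2
Search for 36: compare at each node
Path: [2, 36]


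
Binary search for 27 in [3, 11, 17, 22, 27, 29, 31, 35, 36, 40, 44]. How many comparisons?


Search for 27:
[0,10] mid=5 arr[5]=29
[0,4] mid=2 arr[2]=17
[3,4] mid=3 arr[3]=22
[4,4] mid=4 arr[4]=27
Total: 4 comparisons


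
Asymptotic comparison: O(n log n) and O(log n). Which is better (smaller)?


logarithmic grows slower than linearithmic
O(log n) is asymptotically smaller; O(n log n) grows faster


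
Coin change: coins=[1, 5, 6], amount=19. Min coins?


dp[0]=0; dp[i]=1+min(dp[i-c] for c in coins)
...dp[14]=4, dp[15]=3, dp[16]=3, dp[17]=3, dp[18]=3, dp[19]=4
Minimum coins for 19 = 4


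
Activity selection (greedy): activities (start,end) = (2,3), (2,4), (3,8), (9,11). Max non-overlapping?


Greedy: pick earliest-ending, then skip overlaps.
Selected (3 activities): [(2, 3), (3, 8), (9, 11)]


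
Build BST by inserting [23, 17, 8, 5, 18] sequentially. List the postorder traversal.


Root = 23; build tree by BST insertion.
Postorder traversal: [5, 8, 18, 17, 23]


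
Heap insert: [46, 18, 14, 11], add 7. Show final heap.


Append 7: [46, 18, 14, 11, 7]
Bubble up: no swaps needed
Result: [46, 18, 14, 11, 7]


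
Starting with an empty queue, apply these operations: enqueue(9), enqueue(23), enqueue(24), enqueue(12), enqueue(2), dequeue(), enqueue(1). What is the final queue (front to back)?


enqueue(9) -> [9]
enqueue(23) -> [9, 23]
enqueue(24) -> [9, 23, 24]
enqueue(12) -> [9, 23, 24, 12]
enqueue(2) -> [9, 23, 24, 12, 2]
dequeue() returns 9 -> [23, 24, 12, 2]
enqueue(1) -> [23, 24, 12, 2, 1]
Final queue (front to back): [23, 24, 12, 2, 1]


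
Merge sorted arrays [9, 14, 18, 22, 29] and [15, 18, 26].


Compare heads, take smaller each step.
Merged: [9, 14, 15, 18, 18, 22, 26, 29]


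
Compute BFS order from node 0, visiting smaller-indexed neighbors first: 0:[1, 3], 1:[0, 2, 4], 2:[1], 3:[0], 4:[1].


BFS queue: start with [0]
Visit order: [0, 1, 3, 2, 4]


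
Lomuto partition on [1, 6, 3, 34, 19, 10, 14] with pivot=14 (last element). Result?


Elements <= 14 go left of pivot.
Result: [1, 6, 3, 10, 14, 34, 19], pivot at index 4


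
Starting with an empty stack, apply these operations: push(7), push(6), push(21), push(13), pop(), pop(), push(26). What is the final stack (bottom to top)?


push(7) -> [7]
push(6) -> [7, 6]
push(21) -> [7, 6, 21]
push(13) -> [7, 6, 21, 13]
pop() returns 13 -> [7, 6, 21]
pop() returns 21 -> [7, 6]
push(26) -> [7, 6, 26]
Final stack (bottom to top): [7, 6, 26]


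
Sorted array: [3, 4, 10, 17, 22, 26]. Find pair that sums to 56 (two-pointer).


Two pointers: lo=0, hi=5
No pair sums to 56


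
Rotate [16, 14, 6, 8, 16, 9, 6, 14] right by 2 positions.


Right rotate by 2: [6, 14, 16, 14, 6, 8, 16, 9]


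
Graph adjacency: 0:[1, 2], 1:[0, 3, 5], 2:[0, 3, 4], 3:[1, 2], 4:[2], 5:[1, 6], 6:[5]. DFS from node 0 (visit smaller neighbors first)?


DFS stack-based: start with [0]
Visit order: [0, 1, 3, 2, 4, 5, 6]


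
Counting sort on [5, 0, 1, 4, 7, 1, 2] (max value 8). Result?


Count array: [1, 2, 1, 0, 1, 1, 0, 1, 0]
Reconstruct: [0, 1, 1, 2, 4, 5, 7]


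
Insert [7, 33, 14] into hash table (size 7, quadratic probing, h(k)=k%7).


Insertions: 7->slot 0; 33->slot 5; 14->slot 1
Table: [7, 14, None, None, None, 33, None]


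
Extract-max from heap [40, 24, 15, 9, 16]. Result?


Max = 40
Replace root with last, heapify down
Resulting heap: [24, 16, 15, 9]


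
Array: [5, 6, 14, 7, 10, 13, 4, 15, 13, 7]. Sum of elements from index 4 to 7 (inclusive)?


Prefix sums: [0, 5, 11, 25, 32, 42, 55, 59, 74, 87, 94]
Sum[4..7] = prefix[8] - prefix[4] = 74 - 32 = 42


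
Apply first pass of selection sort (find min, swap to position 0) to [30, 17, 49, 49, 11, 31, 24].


After one pass: [11, 17, 49, 49, 30, 31, 24]


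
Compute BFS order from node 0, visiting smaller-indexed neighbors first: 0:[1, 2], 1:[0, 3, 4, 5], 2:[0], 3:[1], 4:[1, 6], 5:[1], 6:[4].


BFS queue: start with [0]
Visit order: [0, 1, 2, 3, 4, 5, 6]


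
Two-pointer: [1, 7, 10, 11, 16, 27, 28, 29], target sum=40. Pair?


Two pointers: lo=0, hi=7
Found pair: (11, 29) summing to 40


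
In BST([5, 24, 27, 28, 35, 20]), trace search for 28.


BST root = 5
Search for 28: compare at each node
Path: [5, 24, 27, 28]


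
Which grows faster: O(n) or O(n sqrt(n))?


linear grows slower than n^1.5
O(n) is asymptotically smaller; O(n sqrt(n)) grows faster


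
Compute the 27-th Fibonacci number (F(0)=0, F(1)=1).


F(n)=F(n-1)+F(n-2)
...F(25)=75025, F(26)=121393, F(27)=196418


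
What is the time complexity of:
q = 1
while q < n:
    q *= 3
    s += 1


Per nesting level: O(log n) = O(log n)
Complexity: O(log n)


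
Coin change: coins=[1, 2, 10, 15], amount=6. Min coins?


dp[0]=0; dp[i]=1+min(dp[i-c] for c in coins)
...dp[1]=1, dp[2]=1, dp[3]=2, dp[4]=2, dp[5]=3, dp[6]=3
Minimum coins for 6 = 3


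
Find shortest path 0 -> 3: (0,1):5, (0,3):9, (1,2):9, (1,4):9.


Dijkstra from 0:
Distances: {0: 0, 1: 5, 2: 14, 3: 9, 4: 14}
Shortest distance to 3 = 9, path = [0, 3]


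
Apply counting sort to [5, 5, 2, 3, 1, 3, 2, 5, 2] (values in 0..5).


Count array: [0, 1, 3, 2, 0, 3]
Reconstruct: [1, 2, 2, 2, 3, 3, 5, 5, 5]


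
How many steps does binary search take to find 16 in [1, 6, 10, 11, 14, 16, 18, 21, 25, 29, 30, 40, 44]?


Search for 16:
[0,12] mid=6 arr[6]=18
[0,5] mid=2 arr[2]=10
[3,5] mid=4 arr[4]=14
[5,5] mid=5 arr[5]=16
Total: 4 comparisons


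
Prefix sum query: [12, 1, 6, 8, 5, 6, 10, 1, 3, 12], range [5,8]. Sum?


Prefix sums: [0, 12, 13, 19, 27, 32, 38, 48, 49, 52, 64]
Sum[5..8] = prefix[9] - prefix[5] = 52 - 32 = 20


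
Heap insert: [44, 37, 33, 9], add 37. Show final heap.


Append 37: [44, 37, 33, 9, 37]
Bubble up: no swaps needed
Result: [44, 37, 33, 9, 37]


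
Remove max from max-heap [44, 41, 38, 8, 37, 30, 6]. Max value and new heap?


Max = 44
Replace root with last, heapify down
Resulting heap: [41, 37, 38, 8, 6, 30]


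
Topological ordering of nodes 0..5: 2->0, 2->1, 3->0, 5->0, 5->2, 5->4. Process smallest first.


Kahn's algorithm, process smallest node first
Order: [3, 5, 2, 0, 1, 4]


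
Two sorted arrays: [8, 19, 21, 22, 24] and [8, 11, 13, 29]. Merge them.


Compare heads, take smaller each step.
Merged: [8, 8, 11, 13, 19, 21, 22, 24, 29]


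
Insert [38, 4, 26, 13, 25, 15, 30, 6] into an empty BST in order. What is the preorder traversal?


Root = 38; build tree by BST insertion.
Preorder traversal: [38, 4, 26, 13, 6, 25, 15, 30]


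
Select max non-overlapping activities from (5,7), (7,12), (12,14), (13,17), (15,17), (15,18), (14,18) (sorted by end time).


Greedy: pick earliest-ending, then skip overlaps.
Selected (4 activities): [(5, 7), (7, 12), (12, 14), (15, 17)]


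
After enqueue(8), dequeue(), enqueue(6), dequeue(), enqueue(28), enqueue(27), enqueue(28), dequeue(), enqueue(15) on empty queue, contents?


enqueue(8) -> [8]
dequeue() returns 8 -> []
enqueue(6) -> [6]
dequeue() returns 6 -> []
enqueue(28) -> [28]
enqueue(27) -> [28, 27]
enqueue(28) -> [28, 27, 28]
dequeue() returns 28 -> [27, 28]
enqueue(15) -> [27, 28, 15]
Final queue (front to back): [27, 28, 15]


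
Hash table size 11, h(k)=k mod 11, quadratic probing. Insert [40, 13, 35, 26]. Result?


Insertions: 40->slot 7; 13->slot 2; 35->slot 3; 26->slot 4
Table: [None, None, 13, 35, 26, None, None, 40, None, None, None]


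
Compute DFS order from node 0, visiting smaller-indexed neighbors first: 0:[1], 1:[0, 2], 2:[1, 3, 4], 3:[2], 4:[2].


DFS stack-based: start with [0]
Visit order: [0, 1, 2, 3, 4]


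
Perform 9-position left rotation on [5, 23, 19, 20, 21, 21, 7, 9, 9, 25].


Left rotate by 9: [25, 5, 23, 19, 20, 21, 21, 7, 9, 9]


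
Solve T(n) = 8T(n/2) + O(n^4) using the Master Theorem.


a=8, b=2, c=4. log_2(8)=3 < c=4. Case 3: O(n^c) = O(n^4)
Complexity: O(n^4)


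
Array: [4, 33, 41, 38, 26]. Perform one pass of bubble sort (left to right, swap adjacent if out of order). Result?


After one pass: [4, 33, 38, 26, 41]


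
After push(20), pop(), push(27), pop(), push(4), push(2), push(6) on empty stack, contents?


push(20) -> [20]
pop() returns 20 -> []
push(27) -> [27]
pop() returns 27 -> []
push(4) -> [4]
push(2) -> [4, 2]
push(6) -> [4, 2, 6]
Final stack (bottom to top): [4, 2, 6]


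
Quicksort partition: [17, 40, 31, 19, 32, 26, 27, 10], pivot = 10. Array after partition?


Elements <= 10 go left of pivot.
Result: [10, 40, 31, 19, 32, 26, 27, 17], pivot at index 0


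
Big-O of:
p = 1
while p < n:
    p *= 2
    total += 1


Per nesting level: O(log n) = O(log n)
Complexity: O(log n)


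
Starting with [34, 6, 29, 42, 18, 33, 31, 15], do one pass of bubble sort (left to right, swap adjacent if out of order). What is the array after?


After one pass: [6, 29, 34, 18, 33, 31, 15, 42]


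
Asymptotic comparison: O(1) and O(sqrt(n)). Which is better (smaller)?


constant grows slower than sublinear
O(1) is asymptotically smaller; O(sqrt(n)) grows faster


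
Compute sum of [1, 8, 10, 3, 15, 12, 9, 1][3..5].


Prefix sums: [0, 1, 9, 19, 22, 37, 49, 58, 59]
Sum[3..5] = prefix[6] - prefix[3] = 49 - 19 = 30


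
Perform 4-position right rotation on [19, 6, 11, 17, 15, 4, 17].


Right rotate by 4: [17, 15, 4, 17, 19, 6, 11]


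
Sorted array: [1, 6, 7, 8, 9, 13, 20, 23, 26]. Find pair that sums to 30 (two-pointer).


Two pointers: lo=0, hi=8
Found pair: (7, 23) summing to 30


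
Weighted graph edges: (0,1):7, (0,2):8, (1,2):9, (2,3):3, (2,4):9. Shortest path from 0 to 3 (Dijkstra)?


Dijkstra from 0:
Distances: {0: 0, 1: 7, 2: 8, 3: 11, 4: 17}
Shortest distance to 3 = 11, path = [0, 2, 3]


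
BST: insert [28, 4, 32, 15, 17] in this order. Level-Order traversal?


Root = 28; build tree by BST insertion.
Level-Order traversal: [28, 4, 32, 15, 17]


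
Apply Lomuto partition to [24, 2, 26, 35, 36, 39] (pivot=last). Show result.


Elements <= 39 go left of pivot.
Result: [24, 2, 26, 35, 36, 39], pivot at index 5


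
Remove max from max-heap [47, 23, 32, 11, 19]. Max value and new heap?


Max = 47
Replace root with last, heapify down
Resulting heap: [32, 23, 19, 11]


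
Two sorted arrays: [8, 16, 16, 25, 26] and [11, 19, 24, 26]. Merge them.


Compare heads, take smaller each step.
Merged: [8, 11, 16, 16, 19, 24, 25, 26, 26]


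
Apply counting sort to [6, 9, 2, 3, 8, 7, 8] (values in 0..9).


Count array: [0, 0, 1, 1, 0, 0, 1, 1, 2, 1]
Reconstruct: [2, 3, 6, 7, 8, 8, 9]


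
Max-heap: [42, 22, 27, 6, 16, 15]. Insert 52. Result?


Append 52: [42, 22, 27, 6, 16, 15, 52]
Bubble up: swap idx 6(52) with idx 2(27); swap idx 2(52) with idx 0(42)
Result: [52, 22, 42, 6, 16, 15, 27]


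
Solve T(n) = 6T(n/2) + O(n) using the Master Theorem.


a=6, b=2, c=1. log_2(6)=2.585 > c=1. Case 1: O(n^log_b(a)) = O(n^2.585)
Complexity: O(n^2.585)


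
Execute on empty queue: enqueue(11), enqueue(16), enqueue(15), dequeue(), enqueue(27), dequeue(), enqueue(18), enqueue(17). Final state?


enqueue(11) -> [11]
enqueue(16) -> [11, 16]
enqueue(15) -> [11, 16, 15]
dequeue() returns 11 -> [16, 15]
enqueue(27) -> [16, 15, 27]
dequeue() returns 16 -> [15, 27]
enqueue(18) -> [15, 27, 18]
enqueue(17) -> [15, 27, 18, 17]
Final queue (front to back): [15, 27, 18, 17]


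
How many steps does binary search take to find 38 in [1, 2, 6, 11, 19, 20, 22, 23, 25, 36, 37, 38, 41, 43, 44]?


Search for 38:
[0,14] mid=7 arr[7]=23
[8,14] mid=11 arr[11]=38
Total: 2 comparisons


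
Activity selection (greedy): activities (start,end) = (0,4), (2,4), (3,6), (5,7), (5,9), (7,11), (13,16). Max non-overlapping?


Greedy: pick earliest-ending, then skip overlaps.
Selected (4 activities): [(0, 4), (5, 7), (7, 11), (13, 16)]


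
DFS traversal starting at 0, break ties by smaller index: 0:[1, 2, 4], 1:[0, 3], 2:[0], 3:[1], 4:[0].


DFS stack-based: start with [0]
Visit order: [0, 1, 3, 2, 4]


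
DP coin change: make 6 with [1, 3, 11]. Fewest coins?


dp[0]=0; dp[i]=1+min(dp[i-c] for c in coins)
...dp[1]=1, dp[2]=2, dp[3]=1, dp[4]=2, dp[5]=3, dp[6]=2
Minimum coins for 6 = 2


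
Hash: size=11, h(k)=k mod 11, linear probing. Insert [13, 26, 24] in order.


Insertions: 13->slot 2; 26->slot 4; 24->slot 3
Table: [None, None, 13, 24, 26, None, None, None, None, None, None]


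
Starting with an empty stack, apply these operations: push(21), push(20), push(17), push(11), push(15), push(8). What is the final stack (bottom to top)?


push(21) -> [21]
push(20) -> [21, 20]
push(17) -> [21, 20, 17]
push(11) -> [21, 20, 17, 11]
push(15) -> [21, 20, 17, 11, 15]
push(8) -> [21, 20, 17, 11, 15, 8]
Final stack (bottom to top): [21, 20, 17, 11, 15, 8]


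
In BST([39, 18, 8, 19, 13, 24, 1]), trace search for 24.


BST root = 39
Search for 24: compare at each node
Path: [39, 18, 19, 24]


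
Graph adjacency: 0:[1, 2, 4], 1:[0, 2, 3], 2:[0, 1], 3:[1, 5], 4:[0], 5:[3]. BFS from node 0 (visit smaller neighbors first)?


BFS queue: start with [0]
Visit order: [0, 1, 2, 4, 3, 5]


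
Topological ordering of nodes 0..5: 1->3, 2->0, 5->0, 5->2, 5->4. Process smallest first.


Kahn's algorithm, process smallest node first
Order: [1, 3, 5, 2, 0, 4]


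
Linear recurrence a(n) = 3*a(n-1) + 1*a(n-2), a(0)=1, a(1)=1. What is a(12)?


Build bottom-up:
...a(10)=55807, a(11)=184318, a(12)=3*184318+1*55807=608761


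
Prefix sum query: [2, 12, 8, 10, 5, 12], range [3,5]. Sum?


Prefix sums: [0, 2, 14, 22, 32, 37, 49]
Sum[3..5] = prefix[6] - prefix[3] = 49 - 22 = 27


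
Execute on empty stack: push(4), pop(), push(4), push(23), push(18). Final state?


push(4) -> [4]
pop() returns 4 -> []
push(4) -> [4]
push(23) -> [4, 23]
push(18) -> [4, 23, 18]
Final stack (bottom to top): [4, 23, 18]


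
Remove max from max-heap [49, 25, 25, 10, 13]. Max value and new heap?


Max = 49
Replace root with last, heapify down
Resulting heap: [25, 13, 25, 10]


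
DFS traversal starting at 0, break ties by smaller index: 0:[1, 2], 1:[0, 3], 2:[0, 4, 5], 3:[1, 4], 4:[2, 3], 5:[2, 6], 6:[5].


DFS stack-based: start with [0]
Visit order: [0, 1, 3, 4, 2, 5, 6]


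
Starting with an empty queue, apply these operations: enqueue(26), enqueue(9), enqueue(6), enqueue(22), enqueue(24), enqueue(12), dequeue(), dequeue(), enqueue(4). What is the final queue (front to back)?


enqueue(26) -> [26]
enqueue(9) -> [26, 9]
enqueue(6) -> [26, 9, 6]
enqueue(22) -> [26, 9, 6, 22]
enqueue(24) -> [26, 9, 6, 22, 24]
enqueue(12) -> [26, 9, 6, 22, 24, 12]
dequeue() returns 26 -> [9, 6, 22, 24, 12]
dequeue() returns 9 -> [6, 22, 24, 12]
enqueue(4) -> [6, 22, 24, 12, 4]
Final queue (front to back): [6, 22, 24, 12, 4]


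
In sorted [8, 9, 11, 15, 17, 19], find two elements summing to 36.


Two pointers: lo=0, hi=5
Found pair: (17, 19) summing to 36


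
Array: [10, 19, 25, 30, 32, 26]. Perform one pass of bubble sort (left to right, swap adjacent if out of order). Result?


After one pass: [10, 19, 25, 30, 26, 32]


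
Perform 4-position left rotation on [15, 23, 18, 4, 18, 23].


Left rotate by 4: [18, 23, 15, 23, 18, 4]


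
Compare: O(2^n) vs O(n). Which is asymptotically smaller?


linear grows slower than exponential
O(n) is asymptotically smaller; O(2^n) grows faster
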